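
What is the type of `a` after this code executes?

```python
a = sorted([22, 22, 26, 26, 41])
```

sorted() always returns list

list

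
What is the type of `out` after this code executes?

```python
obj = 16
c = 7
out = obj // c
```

int // int returns int (16 // 7 = 2)

int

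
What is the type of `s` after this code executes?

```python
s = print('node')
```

print() returns None

NoneType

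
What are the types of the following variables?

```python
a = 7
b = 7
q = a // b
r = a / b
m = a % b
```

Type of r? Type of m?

int / int returns float; int % int returns int

float, int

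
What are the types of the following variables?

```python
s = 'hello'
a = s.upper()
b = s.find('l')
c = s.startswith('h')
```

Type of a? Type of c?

str.upper() returns str; str.startswith() returns bool

str, bool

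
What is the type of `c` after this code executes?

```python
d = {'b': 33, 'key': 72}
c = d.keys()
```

.keys() returns a dict_keys view object

dict_keys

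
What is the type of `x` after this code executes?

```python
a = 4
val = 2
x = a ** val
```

int ** positive int returns int (4 ** 2 = 16)

int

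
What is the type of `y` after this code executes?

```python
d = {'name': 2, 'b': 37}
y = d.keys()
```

.keys() returns a dict_keys view object

dict_keys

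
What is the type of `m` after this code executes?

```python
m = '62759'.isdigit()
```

str.isdigit() returns bool

bool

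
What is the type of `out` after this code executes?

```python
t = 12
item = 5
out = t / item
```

int / int always returns float in Python 3 (12 / 5 = 2.4)

float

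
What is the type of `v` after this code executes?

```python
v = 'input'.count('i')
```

str.count() returns int

int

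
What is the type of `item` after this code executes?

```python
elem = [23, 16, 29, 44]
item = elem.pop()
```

list.pop() returns the popped element (int here)

int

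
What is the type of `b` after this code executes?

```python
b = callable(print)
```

callable() returns bool

bool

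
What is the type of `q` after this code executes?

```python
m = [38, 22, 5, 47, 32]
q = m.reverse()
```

list.reverse() returns None

NoneType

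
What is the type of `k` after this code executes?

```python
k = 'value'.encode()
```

str.encode() returns bytes

bytes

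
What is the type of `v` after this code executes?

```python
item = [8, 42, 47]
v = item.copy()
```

list.copy() returns list

list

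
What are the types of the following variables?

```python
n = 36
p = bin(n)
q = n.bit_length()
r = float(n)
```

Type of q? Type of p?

int.bit_length() returns int; bin() returns str

int, str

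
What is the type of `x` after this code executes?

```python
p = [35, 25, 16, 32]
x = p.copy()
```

list.copy() returns list

list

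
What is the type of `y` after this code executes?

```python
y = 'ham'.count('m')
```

str.count() returns int

int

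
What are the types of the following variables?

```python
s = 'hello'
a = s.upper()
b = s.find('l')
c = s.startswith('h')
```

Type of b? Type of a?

str.find() returns int; str.upper() returns str

int, str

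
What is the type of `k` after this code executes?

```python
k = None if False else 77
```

Ternary: condition is False, else branch (77) taken → int

int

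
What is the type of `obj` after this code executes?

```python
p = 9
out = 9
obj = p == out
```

Equality comparison returns bool

bool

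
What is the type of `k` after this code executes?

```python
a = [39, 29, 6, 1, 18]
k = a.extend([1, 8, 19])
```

list.extend() returns None

NoneType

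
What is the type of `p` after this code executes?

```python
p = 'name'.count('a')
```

str.count() returns int

int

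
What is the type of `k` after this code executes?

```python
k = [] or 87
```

'or' returns first truthy value (87, which is int)

int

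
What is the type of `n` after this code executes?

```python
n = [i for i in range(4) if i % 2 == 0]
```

A list comprehension [...] produces a list

list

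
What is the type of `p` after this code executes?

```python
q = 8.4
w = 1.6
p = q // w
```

float // float returns float (floor division preserves float type)

float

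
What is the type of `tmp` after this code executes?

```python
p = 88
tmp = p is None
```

'is' comparison returns bool

bool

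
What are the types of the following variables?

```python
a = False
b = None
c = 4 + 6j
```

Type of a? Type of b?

a is bool; b is NoneType

bool, NoneType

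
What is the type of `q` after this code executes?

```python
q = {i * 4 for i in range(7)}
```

A set comprehension {expr for x in iterable} produces a set

set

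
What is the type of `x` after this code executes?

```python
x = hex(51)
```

hex() returns str representation

str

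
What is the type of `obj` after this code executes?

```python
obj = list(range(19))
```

list(range(...)) returns list

list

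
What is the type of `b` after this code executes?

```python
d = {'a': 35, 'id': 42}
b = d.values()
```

.values() returns a dict_values view object

dict_values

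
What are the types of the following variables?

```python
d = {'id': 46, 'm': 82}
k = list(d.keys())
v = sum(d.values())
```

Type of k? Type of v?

list(...) returns list; sum of int values returns int

list, int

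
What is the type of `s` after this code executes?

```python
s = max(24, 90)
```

max() of ints returns int

int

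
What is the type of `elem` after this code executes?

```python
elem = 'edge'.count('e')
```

str.count() returns int

int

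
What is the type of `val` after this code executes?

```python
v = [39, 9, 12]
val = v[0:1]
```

Slicing a list always returns a list

list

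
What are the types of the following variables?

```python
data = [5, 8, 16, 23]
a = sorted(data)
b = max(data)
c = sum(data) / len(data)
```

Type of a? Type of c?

sorted() returns list; int / int returns float

list, float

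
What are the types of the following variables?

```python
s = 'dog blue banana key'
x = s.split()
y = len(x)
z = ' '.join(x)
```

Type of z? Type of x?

str.join() returns str; str.split() returns list

str, list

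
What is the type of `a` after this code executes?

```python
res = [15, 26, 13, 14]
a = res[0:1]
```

Slicing a list always returns a list

list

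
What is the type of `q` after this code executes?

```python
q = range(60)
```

range() returns a range object

range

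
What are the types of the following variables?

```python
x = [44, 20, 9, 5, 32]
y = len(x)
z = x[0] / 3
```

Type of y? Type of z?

len() returns int; int / int returns float

int, float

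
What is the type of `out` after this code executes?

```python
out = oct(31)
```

oct() returns str representation

str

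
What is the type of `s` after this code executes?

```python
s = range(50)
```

range() returns a range object

range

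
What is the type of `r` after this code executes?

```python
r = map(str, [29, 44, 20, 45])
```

map() returns a map iterator object

map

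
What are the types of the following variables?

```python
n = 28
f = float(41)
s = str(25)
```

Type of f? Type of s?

f is float; s is str

float, str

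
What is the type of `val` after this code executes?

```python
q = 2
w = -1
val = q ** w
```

int ** negative int returns float

float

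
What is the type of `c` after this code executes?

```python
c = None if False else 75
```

Ternary: condition is False, else branch (75) taken → int

int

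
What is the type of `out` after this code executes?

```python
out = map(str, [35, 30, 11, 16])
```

map() returns a map iterator object

map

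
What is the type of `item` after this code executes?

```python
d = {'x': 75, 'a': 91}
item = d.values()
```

.values() returns a dict_values view object

dict_values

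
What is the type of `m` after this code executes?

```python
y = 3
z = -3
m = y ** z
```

int ** negative int returns float

float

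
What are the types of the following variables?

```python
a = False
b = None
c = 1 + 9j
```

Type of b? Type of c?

b is NoneType; c is complex

NoneType, complex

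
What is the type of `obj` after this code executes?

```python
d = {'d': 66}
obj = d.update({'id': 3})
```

dict.update() returns None

NoneType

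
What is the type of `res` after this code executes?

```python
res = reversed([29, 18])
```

reversed() on a list returns a list_reverseiterator

list_reverseiterator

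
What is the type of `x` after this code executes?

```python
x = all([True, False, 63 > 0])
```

all() returns bool

bool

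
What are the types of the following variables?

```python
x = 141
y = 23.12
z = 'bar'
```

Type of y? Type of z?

y is float; z is str

float, str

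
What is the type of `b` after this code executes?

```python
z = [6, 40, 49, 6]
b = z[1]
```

Indexing a list of ints returns int (z[1] = 40)

int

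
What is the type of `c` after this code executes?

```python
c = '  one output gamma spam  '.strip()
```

str.strip() returns str

str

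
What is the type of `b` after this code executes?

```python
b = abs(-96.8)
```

abs() of float returns float

float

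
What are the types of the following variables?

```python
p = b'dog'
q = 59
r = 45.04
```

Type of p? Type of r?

p is bytes; r is float

bytes, float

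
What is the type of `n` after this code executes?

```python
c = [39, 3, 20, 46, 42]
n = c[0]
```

Indexing a list of ints returns int (c[0] = 39)

int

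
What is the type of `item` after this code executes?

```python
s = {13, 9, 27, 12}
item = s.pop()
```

Popping from a set of ints returns int

int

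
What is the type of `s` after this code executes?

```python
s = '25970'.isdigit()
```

str.isdigit() returns bool

bool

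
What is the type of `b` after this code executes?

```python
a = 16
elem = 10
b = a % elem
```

int % int returns int (16 % 10 = 6)

int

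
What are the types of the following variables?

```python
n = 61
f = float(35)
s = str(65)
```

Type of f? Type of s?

f is float; s is str

float, str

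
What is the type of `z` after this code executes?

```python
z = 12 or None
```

'or' returns first truthy value (12, int)

int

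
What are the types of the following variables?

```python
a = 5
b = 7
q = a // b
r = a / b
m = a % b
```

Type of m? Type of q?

int % int returns int; int // int returns int

int, int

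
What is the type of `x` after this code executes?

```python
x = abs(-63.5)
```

abs() of float returns float

float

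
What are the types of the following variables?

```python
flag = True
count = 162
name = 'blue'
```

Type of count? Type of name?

count is int; name is str

int, str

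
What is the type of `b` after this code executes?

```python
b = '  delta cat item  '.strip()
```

str.strip() returns str

str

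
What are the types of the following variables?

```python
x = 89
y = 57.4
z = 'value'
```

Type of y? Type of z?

y is float; z is str

float, str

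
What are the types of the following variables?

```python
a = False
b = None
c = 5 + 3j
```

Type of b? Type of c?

b is NoneType; c is complex

NoneType, complex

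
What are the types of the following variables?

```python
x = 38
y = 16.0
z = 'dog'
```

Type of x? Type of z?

x is int; z is str

int, str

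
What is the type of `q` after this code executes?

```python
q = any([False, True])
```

any() returns bool

bool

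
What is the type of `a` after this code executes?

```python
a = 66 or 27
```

'or' returns the first truthy value (66, which is int)

int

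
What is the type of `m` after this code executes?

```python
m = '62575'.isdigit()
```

str.isdigit() returns bool

bool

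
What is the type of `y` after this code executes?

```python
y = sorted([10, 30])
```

sorted() always returns list

list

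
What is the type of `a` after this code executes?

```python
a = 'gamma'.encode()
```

str.encode() returns bytes

bytes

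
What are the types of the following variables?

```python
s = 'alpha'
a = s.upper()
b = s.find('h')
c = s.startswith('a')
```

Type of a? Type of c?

str.upper() returns str; str.startswith() returns bool

str, bool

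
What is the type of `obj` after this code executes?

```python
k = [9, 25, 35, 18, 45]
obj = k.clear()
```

list.clear() returns None

NoneType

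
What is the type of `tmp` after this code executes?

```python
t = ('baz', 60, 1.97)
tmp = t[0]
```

Index 0 of tuple is 'baz' which is str

str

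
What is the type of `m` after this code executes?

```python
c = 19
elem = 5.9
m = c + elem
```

int + float returns float (19 + 5.9 = 24.9)

float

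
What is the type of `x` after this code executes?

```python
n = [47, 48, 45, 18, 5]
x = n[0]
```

Indexing a list of ints returns int (n[0] = 47)

int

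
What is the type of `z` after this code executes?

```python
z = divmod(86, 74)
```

divmod() returns a tuple (quotient, remainder)

tuple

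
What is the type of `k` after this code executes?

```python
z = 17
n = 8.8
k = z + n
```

int + float returns float (17 + 8.8 = 25.8)

float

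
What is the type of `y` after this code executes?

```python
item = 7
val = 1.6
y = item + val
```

int + float returns float (7 + 1.6 = 8.6)

float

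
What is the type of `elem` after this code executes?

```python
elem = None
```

None has type NoneType

NoneType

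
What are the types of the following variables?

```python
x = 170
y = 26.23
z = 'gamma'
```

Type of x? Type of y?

x is int; y is float

int, float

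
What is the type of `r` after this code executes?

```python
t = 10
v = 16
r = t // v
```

int // int returns int (10 // 16 = 0)

int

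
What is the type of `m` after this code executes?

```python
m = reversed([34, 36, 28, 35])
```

reversed() on a list returns a list_reverseiterator

list_reverseiterator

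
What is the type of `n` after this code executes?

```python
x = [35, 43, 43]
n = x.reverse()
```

list.reverse() returns None

NoneType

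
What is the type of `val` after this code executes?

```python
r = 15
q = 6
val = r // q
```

int // int returns int (15 // 6 = 2)

int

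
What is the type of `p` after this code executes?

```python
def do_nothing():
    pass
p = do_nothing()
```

A function with no return statement returns None

NoneType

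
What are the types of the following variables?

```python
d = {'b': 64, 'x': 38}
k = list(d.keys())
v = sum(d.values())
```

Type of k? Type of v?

list(...) returns list; sum of int values returns int

list, int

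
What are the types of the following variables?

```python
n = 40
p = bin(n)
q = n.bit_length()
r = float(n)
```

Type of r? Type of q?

float() returns float; int.bit_length() returns int

float, int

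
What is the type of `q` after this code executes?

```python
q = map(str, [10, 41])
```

map() returns a map iterator object

map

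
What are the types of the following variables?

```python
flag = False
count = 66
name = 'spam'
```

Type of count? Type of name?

count is int; name is str

int, str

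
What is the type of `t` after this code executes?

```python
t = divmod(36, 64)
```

divmod() returns a tuple (quotient, remainder)

tuple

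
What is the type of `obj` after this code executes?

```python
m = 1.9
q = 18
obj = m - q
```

float - int returns float (1.9 - 18 = -16.1)

float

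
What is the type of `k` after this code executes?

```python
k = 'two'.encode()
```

str.encode() returns bytes

bytes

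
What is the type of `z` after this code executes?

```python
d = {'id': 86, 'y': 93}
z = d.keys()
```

.keys() returns a dict_keys view object

dict_keys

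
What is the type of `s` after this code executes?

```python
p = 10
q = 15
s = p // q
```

int // int returns int (10 // 15 = 0)

int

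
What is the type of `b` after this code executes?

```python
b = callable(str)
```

callable() returns bool

bool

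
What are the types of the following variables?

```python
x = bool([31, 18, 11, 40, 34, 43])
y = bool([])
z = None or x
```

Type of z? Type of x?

None or <bool> returns the bool; bool() returns bool

bool, bool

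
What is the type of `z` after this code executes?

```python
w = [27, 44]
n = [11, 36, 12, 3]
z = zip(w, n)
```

zip() returns a zip iterator object

zip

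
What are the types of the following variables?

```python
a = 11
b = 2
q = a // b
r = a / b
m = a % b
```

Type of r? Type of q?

int / int returns float; int // int returns int

float, int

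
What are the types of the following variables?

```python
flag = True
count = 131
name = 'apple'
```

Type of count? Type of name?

count is int; name is str

int, str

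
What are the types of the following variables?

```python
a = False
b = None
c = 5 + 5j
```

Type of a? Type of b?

a is bool; b is NoneType

bool, NoneType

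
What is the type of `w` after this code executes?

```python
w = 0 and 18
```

'and' returns the first falsy value (0, which is int)

int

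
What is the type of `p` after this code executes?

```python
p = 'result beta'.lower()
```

str.lower() returns str

str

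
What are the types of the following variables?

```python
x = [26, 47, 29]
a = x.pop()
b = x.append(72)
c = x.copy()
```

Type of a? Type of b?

list.pop() returns the element (int); list.append() returns None

int, NoneType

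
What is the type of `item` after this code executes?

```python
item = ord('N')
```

ord() returns int (Unicode code point)

int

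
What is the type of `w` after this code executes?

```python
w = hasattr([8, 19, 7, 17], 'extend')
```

hasattr() returns bool

bool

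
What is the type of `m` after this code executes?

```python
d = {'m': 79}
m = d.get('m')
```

dict.get() returns the value (int) when key is found

int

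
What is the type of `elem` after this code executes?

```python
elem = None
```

None has type NoneType

NoneType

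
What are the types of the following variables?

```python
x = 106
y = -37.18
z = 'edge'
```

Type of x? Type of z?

x is int; z is str

int, str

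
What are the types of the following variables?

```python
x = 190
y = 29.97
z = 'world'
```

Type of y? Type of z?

y is float; z is str

float, str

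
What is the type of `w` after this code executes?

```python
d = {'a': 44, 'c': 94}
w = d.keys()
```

.keys() returns a dict_keys view object

dict_keys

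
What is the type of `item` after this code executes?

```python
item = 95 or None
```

'or' returns first truthy value (95, int)

int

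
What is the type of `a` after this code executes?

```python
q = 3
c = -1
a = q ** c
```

int ** negative int returns float

float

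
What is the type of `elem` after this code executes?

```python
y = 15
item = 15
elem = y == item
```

Equality comparison returns bool

bool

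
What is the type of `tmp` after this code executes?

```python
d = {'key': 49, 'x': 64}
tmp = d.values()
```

.values() returns a dict_values view object

dict_values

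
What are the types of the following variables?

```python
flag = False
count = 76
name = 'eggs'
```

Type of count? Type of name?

count is int; name is str

int, str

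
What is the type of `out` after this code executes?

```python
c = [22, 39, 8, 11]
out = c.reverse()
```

list.reverse() returns None

NoneType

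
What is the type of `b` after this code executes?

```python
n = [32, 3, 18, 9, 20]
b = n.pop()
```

list.pop() returns the popped element (int here)

int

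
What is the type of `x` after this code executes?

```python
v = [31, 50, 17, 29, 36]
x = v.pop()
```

list.pop() returns the popped element (int here)

int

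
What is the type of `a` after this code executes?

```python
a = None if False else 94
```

Ternary: condition is False, else branch (94) taken → int

int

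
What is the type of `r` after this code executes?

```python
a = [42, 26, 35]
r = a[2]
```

Indexing a list of ints returns int (a[2] = 35)

int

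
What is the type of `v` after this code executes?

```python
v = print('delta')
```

print() returns None

NoneType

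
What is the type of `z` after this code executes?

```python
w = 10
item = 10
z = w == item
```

Equality comparison returns bool

bool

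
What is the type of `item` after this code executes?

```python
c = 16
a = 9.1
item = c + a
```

int + float returns float (16 + 9.1 = 25.1)

float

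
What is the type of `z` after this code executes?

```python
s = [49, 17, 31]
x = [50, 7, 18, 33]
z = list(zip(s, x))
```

list(zip(...)) returns a list of tuples

list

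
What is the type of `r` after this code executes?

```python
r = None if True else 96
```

Ternary: condition is True, if branch (None) taken → NoneType

NoneType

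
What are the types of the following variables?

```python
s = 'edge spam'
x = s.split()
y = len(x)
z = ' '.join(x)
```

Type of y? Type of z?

len() returns int; str.join() returns str

int, str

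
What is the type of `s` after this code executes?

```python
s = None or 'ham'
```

'or' with None returns the other value ('ham', str)

str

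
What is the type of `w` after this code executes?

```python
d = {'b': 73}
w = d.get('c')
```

dict.get() returns None when key 'c' is not found and no default given

NoneType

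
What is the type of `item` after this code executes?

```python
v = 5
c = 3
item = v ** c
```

int ** positive int returns int (5 ** 3 = 125)

int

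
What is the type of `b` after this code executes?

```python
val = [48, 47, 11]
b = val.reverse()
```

list.reverse() returns None

NoneType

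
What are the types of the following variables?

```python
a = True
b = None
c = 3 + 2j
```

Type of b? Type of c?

b is NoneType; c is complex

NoneType, complex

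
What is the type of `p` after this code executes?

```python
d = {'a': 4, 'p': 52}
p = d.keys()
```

.keys() returns a dict_keys view object

dict_keys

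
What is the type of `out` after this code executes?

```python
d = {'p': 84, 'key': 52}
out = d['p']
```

Accessing dict[str, int] with key 'p' returns int value 84

int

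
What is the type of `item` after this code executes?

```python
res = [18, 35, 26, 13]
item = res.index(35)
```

list.index() returns int

int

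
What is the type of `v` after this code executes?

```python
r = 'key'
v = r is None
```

'is' comparison returns bool

bool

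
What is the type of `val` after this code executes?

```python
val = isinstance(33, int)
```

isinstance() returns bool

bool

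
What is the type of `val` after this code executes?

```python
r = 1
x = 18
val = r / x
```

int / int always returns float in Python 3 (1 / 18 = 0.0555556)

float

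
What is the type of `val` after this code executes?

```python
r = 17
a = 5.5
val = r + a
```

int + float returns float (17 + 5.5 = 22.5)

float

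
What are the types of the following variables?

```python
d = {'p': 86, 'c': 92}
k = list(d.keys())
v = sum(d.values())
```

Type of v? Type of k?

sum of int values returns int; list(...) returns list

int, list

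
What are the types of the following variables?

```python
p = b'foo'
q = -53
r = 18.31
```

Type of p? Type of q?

p is bytes; q is int

bytes, int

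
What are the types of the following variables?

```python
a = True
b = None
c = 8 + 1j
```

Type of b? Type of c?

b is NoneType; c is complex

NoneType, complex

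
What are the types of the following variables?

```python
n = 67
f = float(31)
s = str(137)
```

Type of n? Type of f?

n is int; f is float

int, float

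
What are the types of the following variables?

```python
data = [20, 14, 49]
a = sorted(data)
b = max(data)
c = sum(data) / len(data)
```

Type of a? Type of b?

sorted() returns list; max of ints returns int

list, int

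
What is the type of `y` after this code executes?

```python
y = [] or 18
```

'or' returns first truthy value (18, which is int)

int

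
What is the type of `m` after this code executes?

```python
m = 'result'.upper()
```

str.upper() returns str

str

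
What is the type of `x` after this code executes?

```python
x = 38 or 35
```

'or' returns the first truthy value (38, which is int)

int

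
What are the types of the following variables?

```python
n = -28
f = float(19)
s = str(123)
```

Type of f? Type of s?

f is float; s is str

float, str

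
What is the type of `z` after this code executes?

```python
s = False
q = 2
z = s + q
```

bool + int returns int (False is 0, so 0 + 2 = 2)

int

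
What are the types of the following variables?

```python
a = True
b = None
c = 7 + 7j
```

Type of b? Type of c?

b is NoneType; c is complex

NoneType, complex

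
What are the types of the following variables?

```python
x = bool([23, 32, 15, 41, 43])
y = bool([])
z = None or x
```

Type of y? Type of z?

bool() returns bool; None or <bool> returns the bool

bool, bool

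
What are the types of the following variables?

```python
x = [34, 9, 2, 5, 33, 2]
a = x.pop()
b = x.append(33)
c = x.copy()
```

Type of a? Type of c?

list.pop() returns the element (int); list.copy() returns list

int, list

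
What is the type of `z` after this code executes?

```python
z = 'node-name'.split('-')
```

str.split() returns list

list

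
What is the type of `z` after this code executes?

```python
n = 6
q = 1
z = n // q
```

int // int returns int (6 // 1 = 6)

int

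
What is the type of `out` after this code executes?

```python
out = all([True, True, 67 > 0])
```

all() returns bool

bool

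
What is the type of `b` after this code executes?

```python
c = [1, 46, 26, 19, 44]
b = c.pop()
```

list.pop() returns the popped element (int here)

int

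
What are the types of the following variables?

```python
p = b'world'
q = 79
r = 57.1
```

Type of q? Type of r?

q is int; r is float

int, float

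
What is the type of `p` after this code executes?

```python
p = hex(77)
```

hex() returns str representation

str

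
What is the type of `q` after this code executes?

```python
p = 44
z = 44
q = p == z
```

Equality comparison returns bool

bool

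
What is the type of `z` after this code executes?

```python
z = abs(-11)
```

abs() of int returns int

int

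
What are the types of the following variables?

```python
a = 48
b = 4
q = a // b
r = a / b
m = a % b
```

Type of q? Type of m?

int // int returns int; int % int returns int

int, int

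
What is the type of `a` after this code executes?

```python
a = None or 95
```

'or' with None returns the other value (95, int)

int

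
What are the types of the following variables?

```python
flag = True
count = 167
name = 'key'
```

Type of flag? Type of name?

flag is bool; name is str

bool, str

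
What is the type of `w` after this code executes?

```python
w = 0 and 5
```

'and' returns the first falsy value (0, which is int)

int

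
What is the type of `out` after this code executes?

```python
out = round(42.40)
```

round() with no ndigits arg returns int

int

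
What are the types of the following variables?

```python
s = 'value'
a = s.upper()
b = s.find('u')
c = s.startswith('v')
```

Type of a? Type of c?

str.upper() returns str; str.startswith() returns bool

str, bool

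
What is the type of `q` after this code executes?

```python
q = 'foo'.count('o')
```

str.count() returns int

int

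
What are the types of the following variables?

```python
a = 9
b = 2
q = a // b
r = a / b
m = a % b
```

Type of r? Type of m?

int / int returns float; int % int returns int

float, int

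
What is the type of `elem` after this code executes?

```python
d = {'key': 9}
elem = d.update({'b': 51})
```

dict.update() returns None

NoneType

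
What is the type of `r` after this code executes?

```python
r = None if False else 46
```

Ternary: condition is False, else branch (46) taken → int

int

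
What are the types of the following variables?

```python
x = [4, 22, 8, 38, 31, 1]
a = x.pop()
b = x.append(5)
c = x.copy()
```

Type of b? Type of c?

list.append() returns None; list.copy() returns list

NoneType, list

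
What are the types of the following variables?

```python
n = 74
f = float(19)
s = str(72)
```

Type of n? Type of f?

n is int; f is float

int, float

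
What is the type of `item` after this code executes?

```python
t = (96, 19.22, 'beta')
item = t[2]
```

Index 2 of tuple is 'beta' which is str

str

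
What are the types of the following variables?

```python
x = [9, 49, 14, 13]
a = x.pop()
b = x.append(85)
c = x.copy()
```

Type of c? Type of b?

list.copy() returns list; list.append() returns None

list, NoneType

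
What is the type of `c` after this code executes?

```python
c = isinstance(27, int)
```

isinstance() returns bool

bool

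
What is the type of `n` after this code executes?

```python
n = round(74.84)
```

round() with no ndigits arg returns int

int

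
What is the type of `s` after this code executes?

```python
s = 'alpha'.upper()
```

str.upper() returns str

str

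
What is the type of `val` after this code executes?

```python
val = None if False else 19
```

Ternary: condition is False, else branch (19) taken → int

int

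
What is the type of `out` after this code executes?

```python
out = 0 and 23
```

'and' returns the first falsy value (0, which is int)

int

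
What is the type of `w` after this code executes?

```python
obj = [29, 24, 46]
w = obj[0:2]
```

Slicing a list always returns a list

list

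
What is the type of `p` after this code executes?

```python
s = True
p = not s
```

'not' always returns bool

bool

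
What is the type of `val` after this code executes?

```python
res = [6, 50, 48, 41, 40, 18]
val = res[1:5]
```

Slicing a list always returns a list

list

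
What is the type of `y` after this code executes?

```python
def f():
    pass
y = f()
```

A function with no return statement returns None

NoneType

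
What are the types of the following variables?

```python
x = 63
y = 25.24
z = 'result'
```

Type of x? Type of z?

x is int; z is str

int, str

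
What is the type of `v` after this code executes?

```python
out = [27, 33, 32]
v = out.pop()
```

list.pop() returns the popped element (int here)

int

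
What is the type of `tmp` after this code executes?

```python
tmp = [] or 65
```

'or' returns first truthy value (65, which is int)

int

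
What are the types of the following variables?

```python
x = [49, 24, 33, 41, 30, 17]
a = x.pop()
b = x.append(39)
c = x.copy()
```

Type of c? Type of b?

list.copy() returns list; list.append() returns None

list, NoneType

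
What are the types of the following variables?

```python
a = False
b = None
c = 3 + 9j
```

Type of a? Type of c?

a is bool; c is complex

bool, complex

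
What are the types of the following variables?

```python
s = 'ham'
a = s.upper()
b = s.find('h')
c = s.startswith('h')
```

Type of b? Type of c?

str.find() returns int; str.startswith() returns bool

int, bool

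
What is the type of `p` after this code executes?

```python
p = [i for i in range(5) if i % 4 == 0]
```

A list comprehension [...] produces a list

list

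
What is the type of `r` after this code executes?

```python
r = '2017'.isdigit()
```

str.isdigit() returns bool

bool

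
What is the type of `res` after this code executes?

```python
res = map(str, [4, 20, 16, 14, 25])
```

map() returns a map iterator object

map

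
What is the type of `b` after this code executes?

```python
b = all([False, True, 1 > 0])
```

all() returns bool

bool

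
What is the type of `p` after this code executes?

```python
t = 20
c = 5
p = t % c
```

int % int returns int (20 % 5 = 0)

int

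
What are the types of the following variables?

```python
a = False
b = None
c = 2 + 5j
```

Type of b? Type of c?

b is NoneType; c is complex

NoneType, complex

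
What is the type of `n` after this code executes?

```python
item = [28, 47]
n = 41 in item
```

'in' operator returns bool

bool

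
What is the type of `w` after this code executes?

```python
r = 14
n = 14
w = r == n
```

Equality comparison returns bool

bool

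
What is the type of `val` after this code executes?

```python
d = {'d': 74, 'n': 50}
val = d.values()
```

.values() returns a dict_values view object

dict_values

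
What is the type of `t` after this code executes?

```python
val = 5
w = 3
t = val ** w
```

int ** positive int returns int (5 ** 3 = 125)

int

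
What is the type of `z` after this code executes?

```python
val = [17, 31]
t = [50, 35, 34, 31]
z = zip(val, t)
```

zip() returns a zip iterator object

zip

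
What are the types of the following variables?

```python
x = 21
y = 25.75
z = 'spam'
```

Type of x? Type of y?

x is int; y is float

int, float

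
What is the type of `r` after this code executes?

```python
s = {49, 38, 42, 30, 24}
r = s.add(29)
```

set.add() returns None (mutates in place)

NoneType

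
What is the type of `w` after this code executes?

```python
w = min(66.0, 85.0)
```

min() of floats returns float

float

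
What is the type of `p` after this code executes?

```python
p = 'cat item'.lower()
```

str.lower() returns str

str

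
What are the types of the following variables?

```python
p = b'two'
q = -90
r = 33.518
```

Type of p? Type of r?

p is bytes; r is float

bytes, float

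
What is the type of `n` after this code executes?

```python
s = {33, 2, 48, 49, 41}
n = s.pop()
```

Popping from a set of ints returns int

int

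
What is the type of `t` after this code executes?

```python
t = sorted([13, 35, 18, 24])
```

sorted() always returns list

list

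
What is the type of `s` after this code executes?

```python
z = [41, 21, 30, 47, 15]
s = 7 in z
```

'in' operator returns bool

bool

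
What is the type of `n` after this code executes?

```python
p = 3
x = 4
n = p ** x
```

int ** positive int returns int (3 ** 4 = 81)

int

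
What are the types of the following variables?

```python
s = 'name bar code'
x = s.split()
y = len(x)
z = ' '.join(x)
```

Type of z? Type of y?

str.join() returns str; len() returns int

str, int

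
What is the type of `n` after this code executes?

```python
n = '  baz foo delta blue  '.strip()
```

str.strip() returns str

str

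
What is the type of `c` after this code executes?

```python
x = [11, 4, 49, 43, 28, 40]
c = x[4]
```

Indexing a list of ints returns int (x[4] = 28)

int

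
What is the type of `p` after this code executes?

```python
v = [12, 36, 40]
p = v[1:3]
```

Slicing a list always returns a list

list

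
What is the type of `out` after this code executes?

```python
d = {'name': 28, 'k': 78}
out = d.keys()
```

.keys() returns a dict_keys view object

dict_keys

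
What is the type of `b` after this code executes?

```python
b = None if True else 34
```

Ternary: condition is True, if branch (None) taken → NoneType

NoneType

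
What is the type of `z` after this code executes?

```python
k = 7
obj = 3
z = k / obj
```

int / int always returns float in Python 3 (7 / 3 = 2.33333)

float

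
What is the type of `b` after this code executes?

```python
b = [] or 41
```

'or' returns first truthy value (41, which is int)

int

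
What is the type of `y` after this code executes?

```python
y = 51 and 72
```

'and' returns the last value when all truthy (72, which is int)

int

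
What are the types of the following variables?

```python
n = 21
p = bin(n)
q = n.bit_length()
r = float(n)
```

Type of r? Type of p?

float() returns float; bin() returns str

float, str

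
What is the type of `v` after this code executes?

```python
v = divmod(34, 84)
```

divmod() returns a tuple (quotient, remainder)

tuple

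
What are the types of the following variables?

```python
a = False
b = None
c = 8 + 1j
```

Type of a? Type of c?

a is bool; c is complex

bool, complex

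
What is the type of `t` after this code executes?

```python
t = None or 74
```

'or' with None returns the other value (74, int)

int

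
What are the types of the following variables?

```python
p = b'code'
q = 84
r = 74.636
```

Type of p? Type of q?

p is bytes; q is int

bytes, int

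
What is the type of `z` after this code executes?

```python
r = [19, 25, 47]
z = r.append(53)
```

list.append() returns None (mutates in place)

NoneType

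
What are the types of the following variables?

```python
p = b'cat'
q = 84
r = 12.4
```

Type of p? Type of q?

p is bytes; q is int

bytes, int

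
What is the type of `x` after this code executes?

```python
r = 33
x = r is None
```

'is' comparison returns bool

bool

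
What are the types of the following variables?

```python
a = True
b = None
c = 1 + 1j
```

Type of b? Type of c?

b is NoneType; c is complex

NoneType, complex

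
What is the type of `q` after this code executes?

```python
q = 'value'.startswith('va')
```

str.startswith() returns bool

bool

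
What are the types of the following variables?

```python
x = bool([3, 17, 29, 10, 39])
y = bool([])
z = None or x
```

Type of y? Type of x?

bool() returns bool; bool() returns bool

bool, bool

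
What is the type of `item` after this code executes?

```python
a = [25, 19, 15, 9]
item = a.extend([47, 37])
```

list.extend() returns None

NoneType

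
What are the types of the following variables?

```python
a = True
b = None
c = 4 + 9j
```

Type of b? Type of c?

b is NoneType; c is complex

NoneType, complex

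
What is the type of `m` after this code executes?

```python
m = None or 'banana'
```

'or' with None returns the other value ('banana', str)

str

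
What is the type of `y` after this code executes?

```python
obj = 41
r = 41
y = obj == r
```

Equality comparison returns bool

bool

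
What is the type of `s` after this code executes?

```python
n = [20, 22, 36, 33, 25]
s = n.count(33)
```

list.count() returns int

int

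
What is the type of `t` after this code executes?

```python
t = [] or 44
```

'or' returns first truthy value (44, which is int)

int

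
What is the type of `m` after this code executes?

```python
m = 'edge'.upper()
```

str.upper() returns str

str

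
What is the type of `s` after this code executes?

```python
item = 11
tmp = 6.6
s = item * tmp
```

int * float returns float (11 * 6.6 = 72.6)

float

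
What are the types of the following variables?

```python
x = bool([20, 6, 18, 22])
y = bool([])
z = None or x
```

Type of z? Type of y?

None or <bool> returns the bool; bool() returns bool

bool, bool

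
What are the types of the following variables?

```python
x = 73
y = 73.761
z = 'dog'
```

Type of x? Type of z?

x is int; z is str

int, str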